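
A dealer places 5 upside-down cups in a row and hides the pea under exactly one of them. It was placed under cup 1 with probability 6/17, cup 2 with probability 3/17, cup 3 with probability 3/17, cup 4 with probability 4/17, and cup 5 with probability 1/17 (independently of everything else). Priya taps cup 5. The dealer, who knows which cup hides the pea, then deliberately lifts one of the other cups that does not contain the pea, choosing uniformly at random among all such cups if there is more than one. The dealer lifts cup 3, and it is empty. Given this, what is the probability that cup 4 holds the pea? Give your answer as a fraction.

Condition on the true location of the pea.
If it is under cup 1 (prior 6/17): the dealer has 3 equally likely choices, so probability 1/3; weight (6/17)·(1/3) = 2/17.
If it is under cup 2 (prior 3/17): the dealer has 3 equally likely choices, so probability 1/3; weight (3/17)·(1/3) = 1/17.
If it is under cup 3 (prior 3/17): the dealer opened cup 3, so this case is ruled out; weight (3/17)·0 = 0.
If it is under cup 4 (prior 4/17): the dealer has 3 equally likely choices, so probability 1/3; weight (4/17)·(1/3) = 4/51.
If it is under cup 5 (prior 1/17): the dealer has 4 equally likely choices, so probability 1/4; weight (1/17)·(1/4) = 1/68.
The weights sum to 55/204.
So P(the pea under cup 4 | the dealer opened cup 3) = (4/51) / (55/204) = 16/55.

16/55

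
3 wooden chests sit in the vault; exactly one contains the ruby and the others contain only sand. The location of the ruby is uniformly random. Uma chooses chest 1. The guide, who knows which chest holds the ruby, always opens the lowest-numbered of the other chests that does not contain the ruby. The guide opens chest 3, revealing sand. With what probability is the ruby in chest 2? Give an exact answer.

Apply Bayes' rule, conditioning on where the ruby actually is.
If it is in chest 1 (prior 1/3): the guide would have opened chest 2 instead, probability 0; weight (1/3)·0 = 0.
If it is in chest 2 (prior 1/3): chest 3 is the lowest-numbered option available, probability 1; weight (1/3)·1 = 1/3.
If it is in chest 3 (prior 1/3): the guide opened chest 3, so this case is ruled out; weight (1/3)·0 = 0.
The weights sum to 1/3.
So P(the ruby in chest 2 | the guide opened chest 3) = (1/3) / (1/3) = 1.

1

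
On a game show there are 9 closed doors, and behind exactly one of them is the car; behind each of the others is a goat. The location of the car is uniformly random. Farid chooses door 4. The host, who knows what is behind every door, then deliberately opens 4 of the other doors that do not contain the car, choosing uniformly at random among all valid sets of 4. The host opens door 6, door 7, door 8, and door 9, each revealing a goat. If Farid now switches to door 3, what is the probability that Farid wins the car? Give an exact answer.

2/9

Apply Bayes' rule, conditioning on where the car actually is.
If it is behind any of doors 1, 2, 3, and 5 (prior 1/9 each): the host has 35 equally likely choices, so probability 1/35; weight (1/9)·(1/35) = 1/315 each.
If it is behind door 4 (prior 1/9): the host has 70 equally likely choices, so probability 1/70; weight (1/9)·(1/70) = 1/630.
If it is behind any of doors 6, 7, 8, and 9 (prior 1/9 each): that door was opened and seen not to hold the prize — ruled out; weight (1/9)·0 = 0 each.
The weights sum to 1/70.
So P(the car behind door 3 | the host opened door 6, door 7, door 8, and door 9) = (1/315) / (1/70) = 2/9.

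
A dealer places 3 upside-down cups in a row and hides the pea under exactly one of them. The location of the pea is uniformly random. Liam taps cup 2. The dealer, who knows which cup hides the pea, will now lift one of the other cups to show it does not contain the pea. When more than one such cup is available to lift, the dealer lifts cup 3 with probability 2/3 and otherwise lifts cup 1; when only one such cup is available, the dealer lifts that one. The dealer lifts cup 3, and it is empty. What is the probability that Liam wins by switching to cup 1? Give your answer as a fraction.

3/5

Consider each possible location of the pea in turn.
If it is under cup 1 (prior 1/3): only cup 3 is available, probability 1; weight (1/3)·1 = 1/3.
If it is under cup 2 (prior 1/3): cup 3 is available, opened with probability 2/3; weight (1/3)·(2/3) = 2/9.
If it is under cup 3 (prior 1/3): the dealer opened cup 3, so this case is ruled out; weight (1/3)·0 = 0.
The weights sum to 5/9.
So P(the pea under cup 1 | the dealer opened cup 3) = (1/3) / (5/9) = 3/5.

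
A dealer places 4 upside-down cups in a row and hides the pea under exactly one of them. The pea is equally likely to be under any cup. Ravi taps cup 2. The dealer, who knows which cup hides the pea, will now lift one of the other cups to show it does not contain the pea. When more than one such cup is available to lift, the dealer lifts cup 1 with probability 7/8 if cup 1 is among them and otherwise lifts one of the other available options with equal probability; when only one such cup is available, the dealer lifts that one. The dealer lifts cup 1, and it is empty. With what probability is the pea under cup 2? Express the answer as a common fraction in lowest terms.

Condition on the true location of the pea.
If it is under cup 1 (prior 1/4): the dealer opened cup 1, so this case is ruled out; weight (1/4)·0 = 0.
If it is under any of cups 2, 3, and 4 (prior 1/4 each): cup 1 is available, opened with probability 7/8; weight (1/4)·(7/8) = 7/32 each.
The weights sum to 21/32.
So P(the pea under cup 2 | the dealer opened cup 1) = (7/32) / (21/32) = 1/3.

1/3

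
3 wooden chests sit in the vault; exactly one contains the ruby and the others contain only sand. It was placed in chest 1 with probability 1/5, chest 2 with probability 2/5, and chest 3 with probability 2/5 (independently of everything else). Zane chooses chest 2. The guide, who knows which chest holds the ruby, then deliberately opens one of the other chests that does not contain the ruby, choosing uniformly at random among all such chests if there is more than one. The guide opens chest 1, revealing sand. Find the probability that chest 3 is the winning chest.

2/3

Condition on the true location of the ruby.
If it is in chest 1 (prior 1/5): the guide opened chest 1, so this case is ruled out; weight (1/5)·0 = 0.
If it is in chest 2 (prior 2/5): the guide has 2 equally likely choices, so probability 1/2; weight (2/5)·(1/2) = 1/5.
If it is in chest 3 (prior 2/5): the guide has no choice, probability 1; weight (2/5)·1 = 2/5.
The weights sum to 3/5.
So P(the ruby in chest 3 | the guide opened chest 1) = (2/5) / (3/5) = 2/3.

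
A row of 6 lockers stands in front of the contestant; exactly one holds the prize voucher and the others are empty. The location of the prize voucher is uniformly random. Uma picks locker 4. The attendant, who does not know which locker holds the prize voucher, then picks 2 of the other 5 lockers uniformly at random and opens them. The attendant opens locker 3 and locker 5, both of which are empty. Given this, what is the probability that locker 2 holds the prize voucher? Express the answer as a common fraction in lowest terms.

1/4

Apply Bayes' rule, conditioning on where the prize voucher actually is.
If it is in any of lockers 1, 2, 4, and 6 (prior 1/6 each): the attendant picks exactly this set with probability 1/10 regardless, and none is the prize; weight (1/6)·(1/10) = 1/60 each.
If it is in either of lockers 3 and 5 (prior 1/6 each): that locker was opened and seen not to hold the prize — ruled out; weight (1/6)·0 = 0 each.
The weights sum to 1/15.
So P(the prize voucher in locker 2 | the attendant opened locker 3 and locker 5) = (1/60) / (1/15) = 1/4.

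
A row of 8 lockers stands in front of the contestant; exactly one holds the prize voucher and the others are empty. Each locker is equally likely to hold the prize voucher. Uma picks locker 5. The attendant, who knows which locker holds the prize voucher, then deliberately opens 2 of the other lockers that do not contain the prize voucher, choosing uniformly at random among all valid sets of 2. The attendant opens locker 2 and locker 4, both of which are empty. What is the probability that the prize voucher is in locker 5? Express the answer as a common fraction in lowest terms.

Condition on the true location of the prize voucher.
If it is in any of lockers 1, 3, 6, 7, and 8 (prior 1/8 each): the attendant has 15 equally likely choices, so probability 1/15; weight (1/8)·(1/15) = 1/120 each.
If it is in either of lockers 2 and 4 (prior 1/8 each): that locker was opened and seen not to hold the prize — ruled out; weight (1/8)·0 = 0 each.
If it is in locker 5 (prior 1/8): the attendant has 21 equally likely choices, so probability 1/21; weight (1/8)·(1/21) = 1/168.
The weights sum to 1/21.
So P(the prize voucher in locker 5 | the attendant opened locker 2 and locker 4) = (1/168) / (1/21) = 1/8.

1/8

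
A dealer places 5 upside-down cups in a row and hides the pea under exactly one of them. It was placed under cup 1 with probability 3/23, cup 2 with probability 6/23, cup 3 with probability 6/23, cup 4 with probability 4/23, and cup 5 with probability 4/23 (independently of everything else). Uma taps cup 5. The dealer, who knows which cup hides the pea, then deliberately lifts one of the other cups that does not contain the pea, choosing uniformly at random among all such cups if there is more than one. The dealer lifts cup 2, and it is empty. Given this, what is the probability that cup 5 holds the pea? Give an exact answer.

3/16

Consider each possible location of the pea in turn.
If it is under cup 1 (prior 3/23): the dealer has 3 equally likely choices, so probability 1/3; weight (3/23)·(1/3) = 1/23.
If it is under cup 2 (prior 6/23): the dealer opened cup 2, so this case is ruled out; weight (6/23)·0 = 0.
If it is under cup 3 (prior 6/23): the dealer has 3 equally likely choices, so probability 1/3; weight (6/23)·(1/3) = 2/23.
If it is under cup 4 (prior 4/23): the dealer has 3 equally likely choices, so probability 1/3; weight (4/23)·(1/3) = 4/69.
If it is under cup 5 (prior 4/23): the dealer has 4 equally likely choices, so probability 1/4; weight (4/23)·(1/4) = 1/23.
The weights sum to 16/69.
So P(the pea under cup 5 | the dealer opened cup 2) = (1/23) / (16/69) = 3/16.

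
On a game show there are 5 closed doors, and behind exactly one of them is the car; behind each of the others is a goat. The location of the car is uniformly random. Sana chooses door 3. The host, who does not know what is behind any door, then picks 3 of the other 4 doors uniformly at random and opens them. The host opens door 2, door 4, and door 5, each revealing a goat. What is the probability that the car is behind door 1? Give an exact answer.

1/2

Condition on the true location of the car.
If it is behind either of doors 1 and 3 (prior 1/5 each): the host picks exactly this set with probability 1/4 regardless, and none is the prize; weight (1/5)·(1/4) = 1/20 each.
If it is behind any of doors 2, 4, and 5 (prior 1/5 each): that door was opened and seen not to hold the prize — ruled out; weight (1/5)·0 = 0 each.
The weights sum to 1/10.
So P(the car behind door 1 | the host opened door 2, door 4, and door 5) = (1/20) / (1/10) = 1/2.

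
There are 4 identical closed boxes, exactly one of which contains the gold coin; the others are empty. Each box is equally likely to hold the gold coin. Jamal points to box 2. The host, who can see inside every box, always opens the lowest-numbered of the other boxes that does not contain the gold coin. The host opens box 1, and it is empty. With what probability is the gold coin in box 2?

Apply Bayes' rule, conditioning on where the gold coin actually is.
If it is in box 1 (prior 1/4): the host opened box 1, so this case is ruled out; weight (1/4)·0 = 0.
If it is in any of boxes 2, 3, and 4 (prior 1/4 each): box 1 is the lowest-numbered option available, probability 1; weight (1/4)·1 = 1/4 each.
The weights sum to 3/4.
So P(the gold coin in box 2 | the host opened box 1) = (1/4) / (3/4) = 1/3.

1/3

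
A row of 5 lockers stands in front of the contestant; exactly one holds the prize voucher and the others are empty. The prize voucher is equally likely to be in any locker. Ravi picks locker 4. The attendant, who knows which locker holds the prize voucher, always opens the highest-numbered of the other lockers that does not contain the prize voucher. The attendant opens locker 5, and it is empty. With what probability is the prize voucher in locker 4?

1/4

Apply Bayes' rule, conditioning on where the prize voucher actually is.
If it is in any of lockers 1, 2, 3, and 4 (prior 1/5 each): locker 5 is the highest-numbered option available, probability 1; weight (1/5)·1 = 1/5 each.
If it is in locker 5 (prior 1/5): the attendant opened locker 5, so this case is ruled out; weight (1/5)·0 = 0.
The weights sum to 4/5.
So P(the prize voucher in locker 4 | the attendant opened locker 5) = (1/5) / (4/5) = 1/4.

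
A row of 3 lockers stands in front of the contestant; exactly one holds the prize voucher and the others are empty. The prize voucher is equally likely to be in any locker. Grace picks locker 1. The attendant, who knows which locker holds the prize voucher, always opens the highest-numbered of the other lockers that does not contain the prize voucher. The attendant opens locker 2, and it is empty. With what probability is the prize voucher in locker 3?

1

Condition on the true location of the prize voucher.
If it is in locker 1 (prior 1/3): the attendant would have opened locker 3 instead, probability 0; weight (1/3)·0 = 0.
If it is in locker 2 (prior 1/3): the attendant opened locker 2, so this case is ruled out; weight (1/3)·0 = 0.
If it is in locker 3 (prior 1/3): locker 2 is the highest-numbered option available, probability 1; weight (1/3)·1 = 1/3.
The weights sum to 1/3.
So P(the prize voucher in locker 3 | the attendant opened locker 2) = (1/3) / (1/3) = 1.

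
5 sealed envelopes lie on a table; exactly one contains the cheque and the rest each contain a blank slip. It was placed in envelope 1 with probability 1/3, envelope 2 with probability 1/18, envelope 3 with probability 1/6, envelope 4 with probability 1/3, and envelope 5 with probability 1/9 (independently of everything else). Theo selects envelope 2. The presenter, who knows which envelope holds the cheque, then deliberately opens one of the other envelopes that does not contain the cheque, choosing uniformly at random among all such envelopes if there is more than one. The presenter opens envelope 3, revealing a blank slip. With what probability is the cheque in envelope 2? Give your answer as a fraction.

Condition on the true location of the cheque.
If it is in either of envelopes 1 and 4 (prior 1/3 each): the presenter has 3 equally likely choices, so probability 1/3; weight (1/3)·(1/3) = 1/9 each.
If it is in envelope 2 (prior 1/18): the presenter has 4 equally likely choices, so probability 1/4; weight (1/18)·(1/4) = 1/72.
If it is in envelope 3 (prior 1/6): the presenter opened envelope 3, so this case is ruled out; weight (1/6)·0 = 0.
If it is in envelope 5 (prior 1/9): the presenter has 3 equally likely choices, so probability 1/3; weight (1/9)·(1/3) = 1/27.
The weights sum to 59/216.
So P(the cheque in envelope 2 | the presenter opened envelope 3) = (1/72) / (59/216) = 3/59.

3/59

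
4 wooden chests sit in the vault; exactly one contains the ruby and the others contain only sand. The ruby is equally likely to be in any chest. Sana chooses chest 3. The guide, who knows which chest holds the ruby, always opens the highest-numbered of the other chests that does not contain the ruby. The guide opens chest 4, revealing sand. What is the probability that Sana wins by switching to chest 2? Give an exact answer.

Apply Bayes' rule, conditioning on where the ruby actually is.
If it is in any of chests 1, 2, and 3 (prior 1/4 each): chest 4 is the highest-numbered option available, probability 1; weight (1/4)·1 = 1/4 each.
If it is in chest 4 (prior 1/4): the guide opened chest 4, so this case is ruled out; weight (1/4)·0 = 0.
The weights sum to 3/4.
So P(the ruby in chest 2 | the guide opened chest 4) = (1/4) / (3/4) = 1/3.

1/3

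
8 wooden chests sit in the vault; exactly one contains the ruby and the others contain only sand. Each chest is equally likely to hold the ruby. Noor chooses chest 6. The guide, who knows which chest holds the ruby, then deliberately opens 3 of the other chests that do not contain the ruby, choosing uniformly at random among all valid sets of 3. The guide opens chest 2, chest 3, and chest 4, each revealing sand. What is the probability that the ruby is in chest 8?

Apply Bayes' rule, conditioning on where the ruby actually is.
If it is in any of chests 1, 5, 7, and 8 (prior 1/8 each): the guide has 20 equally likely choices, so probability 1/20; weight (1/8)·(1/20) = 1/160 each.
If it is in any of chests 2, 3, and 4 (prior 1/8 each): that chest was opened and seen not to hold the prize — ruled out; weight (1/8)·0 = 0 each.
If it is in chest 6 (prior 1/8): the guide has 35 equally likely choices, so probability 1/35; weight (1/8)·(1/35) = 1/280.
The weights sum to 1/35.
So P(the ruby in chest 8 | the guide opened chest 2, chest 3, and chest 4) = (1/160) / (1/35) = 7/32.

7/32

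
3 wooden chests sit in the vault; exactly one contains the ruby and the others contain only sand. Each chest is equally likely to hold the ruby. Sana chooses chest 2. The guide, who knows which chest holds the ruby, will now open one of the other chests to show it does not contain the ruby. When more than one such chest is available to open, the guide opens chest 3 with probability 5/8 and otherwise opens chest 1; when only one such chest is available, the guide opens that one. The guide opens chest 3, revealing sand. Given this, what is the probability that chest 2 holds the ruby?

Apply Bayes' rule, conditioning on where the ruby actually is.
If it is in chest 1 (prior 1/3): only chest 3 is available, probability 1; weight (1/3)·1 = 1/3.
If it is in chest 2 (prior 1/3): chest 3 is available, opened with probability 5/8; weight (1/3)·(5/8) = 5/24.
If it is in chest 3 (prior 1/3): the guide opened chest 3, so this case is ruled out; weight (1/3)·0 = 0.
The weights sum to 13/24.
So P(the ruby in chest 2 | the guide opened chest 3) = (5/24) / (13/24) = 5/13.

5/13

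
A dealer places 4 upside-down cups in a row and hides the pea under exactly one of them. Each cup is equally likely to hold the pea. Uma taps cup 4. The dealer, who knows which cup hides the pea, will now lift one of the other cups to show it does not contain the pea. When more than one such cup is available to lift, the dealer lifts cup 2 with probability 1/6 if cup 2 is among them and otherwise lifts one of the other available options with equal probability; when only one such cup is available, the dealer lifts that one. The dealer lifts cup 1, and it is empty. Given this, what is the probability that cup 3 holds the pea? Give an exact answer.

Condition on the true location of the pea.
If it is under cup 1 (prior 1/4): the dealer opened cup 1, so this case is ruled out; weight (1/4)·0 = 0.
If it is under cup 2 (prior 1/4): cup 2 holds the prize so is unavailable; the dealer chooses uniformly among the 2 others, probability 1/2; weight (1/4)·(1/2) = 1/8.
If it is under cup 3 (prior 1/4): cup 2 is available but not opened, probability 5/6; weight (1/4)·(5/6) = 5/24.
If it is under cup 4 (prior 1/4): cup 2 is available but not opened; cup 1 gets probability (1 − 1/6)/2 = 5/12; weight (1/4)·(5/12) = 5/48.
The weights sum to 7/16.
So P(the pea under cup 3 | the dealer opened cup 1) = (5/24) / (7/16) = 10/21.

10/21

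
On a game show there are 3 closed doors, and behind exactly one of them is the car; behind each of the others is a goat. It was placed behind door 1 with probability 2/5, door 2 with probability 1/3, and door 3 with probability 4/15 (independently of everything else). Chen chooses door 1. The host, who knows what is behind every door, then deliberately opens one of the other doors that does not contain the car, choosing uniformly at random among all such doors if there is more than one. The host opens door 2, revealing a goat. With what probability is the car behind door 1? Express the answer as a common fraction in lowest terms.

3/7

Apply Bayes' rule, conditioning on where the car actually is.
If it is behind door 1 (prior 2/5): the host has 2 equally likely choices, so probability 1/2; weight (2/5)·(1/2) = 1/5.
If it is behind door 2 (prior 1/3): the host opened door 2, so this case is ruled out; weight (1/3)·0 = 0.
If it is behind door 3 (prior 4/15): the host has no choice, probability 1; weight (4/15)·1 = 4/15.
The weights sum to 7/15.
So P(the car behind door 1 | the host opened door 2) = (1/5) / (7/15) = 3/7.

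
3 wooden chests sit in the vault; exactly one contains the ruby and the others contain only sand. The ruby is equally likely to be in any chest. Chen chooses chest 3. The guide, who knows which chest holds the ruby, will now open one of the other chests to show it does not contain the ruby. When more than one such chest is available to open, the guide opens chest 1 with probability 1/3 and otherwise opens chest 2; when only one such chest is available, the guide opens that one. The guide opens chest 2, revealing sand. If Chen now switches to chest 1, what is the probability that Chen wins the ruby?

Consider each possible location of the ruby in turn.
If it is in chest 1 (prior 1/3): only chest 2 is available, probability 1; weight (1/3)·1 = 1/3.
If it is in chest 2 (prior 1/3): the guide opened chest 2, so this case is ruled out; weight (1/3)·0 = 0.
If it is in chest 3 (prior 1/3): chest 1 is available but not opened, probability 2/3; weight (1/3)·(2/3) = 2/9.
The weights sum to 5/9.
So P(the ruby in chest 1 | the guide opened chest 2) = (1/3) / (5/9) = 3/5.

3/5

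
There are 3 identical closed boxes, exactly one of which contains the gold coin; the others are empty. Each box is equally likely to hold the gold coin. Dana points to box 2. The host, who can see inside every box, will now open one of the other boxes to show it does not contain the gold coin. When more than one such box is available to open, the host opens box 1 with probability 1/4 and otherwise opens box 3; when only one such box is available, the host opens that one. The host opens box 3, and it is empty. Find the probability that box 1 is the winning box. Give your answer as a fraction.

4/7

Consider each possible location of the gold coin in turn.
If it is in box 1 (prior 1/3): only box 3 is available, probability 1; weight (1/3)·1 = 1/3.
If it is in box 2 (prior 1/3): box 1 is available but not opened, probability 3/4; weight (1/3)·(3/4) = 1/4.
If it is in box 3 (prior 1/3): the host opened box 3, so this case is ruled out; weight (1/3)·0 = 0.
The weights sum to 7/12.
So P(the gold coin in box 1 | the host opened box 3) = (1/3) / (7/12) = 4/7.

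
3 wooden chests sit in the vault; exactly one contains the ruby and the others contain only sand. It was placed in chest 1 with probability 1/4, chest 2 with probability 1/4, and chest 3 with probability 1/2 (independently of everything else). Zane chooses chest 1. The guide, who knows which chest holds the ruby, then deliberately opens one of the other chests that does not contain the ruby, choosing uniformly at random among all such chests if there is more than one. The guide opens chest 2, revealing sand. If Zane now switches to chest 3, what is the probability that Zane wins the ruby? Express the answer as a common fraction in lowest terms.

4/5

Condition on the true location of the ruby.
If it is in chest 1 (prior 1/4): the guide has 2 equally likely choices, so probability 1/2; weight (1/4)·(1/2) = 1/8.
If it is in chest 2 (prior 1/4): the guide opened chest 2, so this case is ruled out; weight (1/4)·0 = 0.
If it is in chest 3 (prior 1/2): the guide has no choice, probability 1; weight (1/2)·1 = 1/2.
The weights sum to 5/8.
So P(the ruby in chest 3 | the guide opened chest 2) = (1/2) / (5/8) = 4/5.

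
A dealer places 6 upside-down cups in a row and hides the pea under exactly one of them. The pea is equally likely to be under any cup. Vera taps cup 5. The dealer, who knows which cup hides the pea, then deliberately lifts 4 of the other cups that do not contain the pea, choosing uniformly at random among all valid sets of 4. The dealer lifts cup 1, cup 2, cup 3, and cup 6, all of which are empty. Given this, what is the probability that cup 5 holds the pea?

1/6

Condition on the true location of the pea.
If it is under any of cups 1, 2, 3, and 6 (prior 1/6 each): that cup was opened and seen not to hold the prize — ruled out; weight (1/6)·0 = 0 each.
If it is under cup 4 (prior 1/6): the dealer has no choice, probability 1; weight (1/6)·1 = 1/6.
If it is under cup 5 (prior 1/6): the dealer has 5 equally likely choices, so probability 1/5; weight (1/6)·(1/5) = 1/30.
The weights sum to 1/5.
So P(the pea under cup 5 | the dealer opened cup 1, cup 2, cup 3, and cup 6) = (1/30) / (1/5) = 1/6.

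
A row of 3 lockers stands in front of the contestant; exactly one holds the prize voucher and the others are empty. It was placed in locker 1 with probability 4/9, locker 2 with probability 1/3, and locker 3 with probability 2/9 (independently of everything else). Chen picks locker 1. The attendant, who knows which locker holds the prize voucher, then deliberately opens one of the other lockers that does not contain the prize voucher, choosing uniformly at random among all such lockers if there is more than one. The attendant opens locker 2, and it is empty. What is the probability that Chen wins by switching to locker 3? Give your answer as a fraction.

Apply Bayes' rule, conditioning on where the prize voucher actually is.
If it is in locker 1 (prior 4/9): the attendant has 2 equally likely choices, so probability 1/2; weight (4/9)·(1/2) = 2/9.
If it is in locker 2 (prior 1/3): the attendant opened locker 2, so this case is ruled out; weight (1/3)·0 = 0.
If it is in locker 3 (prior 2/9): the attendant has no choice, probability 1; weight (2/9)·1 = 2/9.
The weights sum to 4/9.
So P(the prize voucher in locker 3 | the attendant opened locker 2) = (2/9) / (4/9) = 1/2.

1/2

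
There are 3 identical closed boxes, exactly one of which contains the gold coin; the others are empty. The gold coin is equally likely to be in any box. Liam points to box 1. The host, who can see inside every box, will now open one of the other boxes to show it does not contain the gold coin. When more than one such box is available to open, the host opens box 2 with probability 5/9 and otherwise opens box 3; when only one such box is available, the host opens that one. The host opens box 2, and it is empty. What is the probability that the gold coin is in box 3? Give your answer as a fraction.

9/14

Consider each possible location of the gold coin in turn.
If it is in box 1 (prior 1/3): box 2 is available, opened with probability 5/9; weight (1/3)·(5/9) = 5/27.
If it is in box 2 (prior 1/3): the host opened box 2, so this case is ruled out; weight (1/3)·0 = 0.
If it is in box 3 (prior 1/3): only box 2 is available, probability 1; weight (1/3)·1 = 1/3.
The weights sum to 14/27.
So P(the gold coin in box 3 | the host opened box 2) = (1/3) / (14/27) = 9/14.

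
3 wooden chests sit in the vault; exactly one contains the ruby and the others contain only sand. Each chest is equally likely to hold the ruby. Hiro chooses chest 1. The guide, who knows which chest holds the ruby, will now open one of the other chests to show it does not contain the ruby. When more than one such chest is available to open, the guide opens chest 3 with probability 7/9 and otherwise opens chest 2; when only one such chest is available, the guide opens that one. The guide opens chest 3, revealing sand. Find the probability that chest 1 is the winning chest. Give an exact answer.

Consider each possible location of the ruby in turn.
If it is in chest 1 (prior 1/3): chest 3 is available, opened with probability 7/9; weight (1/3)·(7/9) = 7/27.
If it is in chest 2 (prior 1/3): only chest 3 is available, probability 1; weight (1/3)·1 = 1/3.
If it is in chest 3 (prior 1/3): the guide opened chest 3, so this case is ruled out; weight (1/3)·0 = 0.
The weights sum to 16/27.
So P(the ruby in chest 1 | the guide opened chest 3) = (7/27) / (16/27) = 7/16.

7/16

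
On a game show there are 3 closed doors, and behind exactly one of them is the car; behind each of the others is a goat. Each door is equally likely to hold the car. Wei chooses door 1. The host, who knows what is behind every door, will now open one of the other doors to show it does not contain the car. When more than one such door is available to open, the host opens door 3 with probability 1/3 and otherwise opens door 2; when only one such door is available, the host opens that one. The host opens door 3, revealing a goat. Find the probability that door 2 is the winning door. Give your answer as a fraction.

Consider each possible location of the car in turn.
If it is behind door 1 (prior 1/3): door 3 is available, opened with probability 1/3; weight (1/3)·(1/3) = 1/9.
If it is behind door 2 (prior 1/3): only door 3 is available, probability 1; weight (1/3)·1 = 1/3.
If it is behind door 3 (prior 1/3): the host opened door 3, so this case is ruled out; weight (1/3)·0 = 0.
The weights sum to 4/9.
So P(the car behind door 2 | the host opened door 3) = (1/3) / (4/9) = 3/4.

3/4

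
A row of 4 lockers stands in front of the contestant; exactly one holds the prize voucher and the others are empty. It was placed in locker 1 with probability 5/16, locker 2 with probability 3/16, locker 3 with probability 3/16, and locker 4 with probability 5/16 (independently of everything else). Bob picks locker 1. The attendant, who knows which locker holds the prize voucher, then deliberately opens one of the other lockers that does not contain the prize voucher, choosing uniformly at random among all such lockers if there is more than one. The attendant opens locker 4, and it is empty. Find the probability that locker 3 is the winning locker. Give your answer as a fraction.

Condition on the true location of the prize voucher.
If it is in locker 1 (prior 5/16): the attendant has 3 equally likely choices, so probability 1/3; weight (5/16)·(1/3) = 5/48.
If it is in either of lockers 2 and 3 (prior 3/16 each): the attendant has 2 equally likely choices, so probability 1/2; weight (3/16)·(1/2) = 3/32 each.
If it is in locker 4 (prior 5/16): the attendant opened locker 4, so this case is ruled out; weight (5/16)·0 = 0.
The weights sum to 7/24.
So P(the prize voucher in locker 3 | the attendant opened locker 4) = (3/32) / (7/24) = 9/28.

9/28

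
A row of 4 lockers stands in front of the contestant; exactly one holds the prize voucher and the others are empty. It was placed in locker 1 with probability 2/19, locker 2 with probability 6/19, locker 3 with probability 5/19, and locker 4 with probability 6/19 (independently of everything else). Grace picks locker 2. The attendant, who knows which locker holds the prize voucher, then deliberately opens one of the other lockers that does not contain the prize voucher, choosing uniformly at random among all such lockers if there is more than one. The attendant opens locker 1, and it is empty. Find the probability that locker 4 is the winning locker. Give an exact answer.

Consider each possible location of the prize voucher in turn.
If it is in locker 1 (prior 2/19): the attendant opened locker 1, so this case is ruled out; weight (2/19)·0 = 0.
If it is in locker 2 (prior 6/19): the attendant has 3 equally likely choices, so probability 1/3; weight (6/19)·(1/3) = 2/19.
If it is in locker 3 (prior 5/19): the attendant has 2 equally likely choices, so probability 1/2; weight (5/19)·(1/2) = 5/38.
If it is in locker 4 (prior 6/19): the attendant has 2 equally likely choices, so probability 1/2; weight (6/19)·(1/2) = 3/19.
The weights sum to 15/38.
So P(the prize voucher in locker 4 | the attendant opened locker 1) = (3/19) / (15/38) = 2/5.

2/5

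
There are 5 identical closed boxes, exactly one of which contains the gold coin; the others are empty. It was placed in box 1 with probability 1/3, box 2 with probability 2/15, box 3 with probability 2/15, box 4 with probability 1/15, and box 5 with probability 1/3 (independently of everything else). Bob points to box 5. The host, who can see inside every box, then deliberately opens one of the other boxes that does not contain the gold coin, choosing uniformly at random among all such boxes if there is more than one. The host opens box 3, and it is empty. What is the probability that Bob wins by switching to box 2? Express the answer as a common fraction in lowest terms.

8/47

Condition on the true location of the gold coin.
If it is in box 1 (prior 1/3): the host has 3 equally likely choices, so probability 1/3; weight (1/3)·(1/3) = 1/9.
If it is in box 2 (prior 2/15): the host has 3 equally likely choices, so probability 1/3; weight (2/15)·(1/3) = 2/45.
If it is in box 3 (prior 2/15): the host opened box 3, so this case is ruled out; weight (2/15)·0 = 0.
If it is in box 4 (prior 1/15): the host has 3 equally likely choices, so probability 1/3; weight (1/15)·(1/3) = 1/45.
If it is in box 5 (prior 1/3): the host has 4 equally likely choices, so probability 1/4; weight (1/3)·(1/4) = 1/12.
The weights sum to 47/180.
So P(the gold coin in box 2 | the host opened box 3) = (2/45) / (47/180) = 8/47.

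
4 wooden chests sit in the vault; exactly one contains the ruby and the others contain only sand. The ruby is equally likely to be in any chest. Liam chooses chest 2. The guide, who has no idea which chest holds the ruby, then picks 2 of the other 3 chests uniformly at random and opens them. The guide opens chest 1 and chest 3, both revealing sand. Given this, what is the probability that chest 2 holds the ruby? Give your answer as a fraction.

Because the guide chose which chests to open without knowing where the ruby is, the choice is independent of the prize location. Learning that none of the 2 opened chests holds the ruby simply rules out those 2 locations and leaves the remaining 2 chests still equally likely by symmetry.
So P(the ruby in chest 2) = 1/2.

1/2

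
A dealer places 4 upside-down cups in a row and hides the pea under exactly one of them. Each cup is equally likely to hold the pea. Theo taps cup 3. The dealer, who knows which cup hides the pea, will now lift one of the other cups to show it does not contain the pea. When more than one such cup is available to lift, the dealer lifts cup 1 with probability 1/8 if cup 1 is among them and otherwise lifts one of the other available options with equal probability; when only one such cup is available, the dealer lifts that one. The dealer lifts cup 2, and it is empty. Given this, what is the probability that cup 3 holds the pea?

Condition on the true location of the pea.
If it is under cup 1 (prior 1/4): cup 1 holds the prize so is unavailable; the dealer chooses uniformly among the 2 others, probability 1/2; weight (1/4)·(1/2) = 1/8.
If it is under cup 2 (prior 1/4): the dealer opened cup 2, so this case is ruled out; weight (1/4)·0 = 0.
If it is under cup 3 (prior 1/4): cup 1 is available but not opened; cup 2 gets probability (1 − 1/8)/2 = 7/16; weight (1/4)·(7/16) = 7/64.
If it is under cup 4 (prior 1/4): cup 1 is available but not opened, probability 7/8; weight (1/4)·(7/8) = 7/32.
The weights sum to 29/64.
So P(the pea under cup 3 | the dealer opened cup 2) = (7/64) / (29/64) = 7/29.

7/29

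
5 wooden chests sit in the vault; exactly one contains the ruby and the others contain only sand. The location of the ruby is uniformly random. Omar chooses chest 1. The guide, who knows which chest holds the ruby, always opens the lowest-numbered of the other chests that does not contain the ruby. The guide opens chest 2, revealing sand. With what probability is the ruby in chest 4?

1/4

Consider each possible location of the ruby in turn.
If it is in any of chests 1, 3, 4, and 5 (prior 1/5 each): chest 2 is the lowest-numbered option available, probability 1; weight (1/5)·1 = 1/5 each.
If it is in chest 2 (prior 1/5): the guide opened chest 2, so this case is ruled out; weight (1/5)·0 = 0.
The weights sum to 4/5.
So P(the ruby in chest 4 | the guide opened chest 2) = (1/5) / (4/5) = 1/4.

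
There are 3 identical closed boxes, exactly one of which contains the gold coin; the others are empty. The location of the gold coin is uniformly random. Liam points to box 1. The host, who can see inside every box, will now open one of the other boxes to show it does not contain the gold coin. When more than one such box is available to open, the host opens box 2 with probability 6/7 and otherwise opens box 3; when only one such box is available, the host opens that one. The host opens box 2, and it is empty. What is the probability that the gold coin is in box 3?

7/13

Condition on the true location of the gold coin.
If it is in box 1 (prior 1/3): box 2 is available, opened with probability 6/7; weight (1/3)·(6/7) = 2/7.
If it is in box 2 (prior 1/3): the host opened box 2, so this case is ruled out; weight (1/3)·0 = 0.
If it is in box 3 (prior 1/3): only box 2 is available, probability 1; weight (1/3)·1 = 1/3.
The weights sum to 13/21.
So P(the gold coin in box 3 | the host opened box 2) = (1/3) / (13/21) = 7/13.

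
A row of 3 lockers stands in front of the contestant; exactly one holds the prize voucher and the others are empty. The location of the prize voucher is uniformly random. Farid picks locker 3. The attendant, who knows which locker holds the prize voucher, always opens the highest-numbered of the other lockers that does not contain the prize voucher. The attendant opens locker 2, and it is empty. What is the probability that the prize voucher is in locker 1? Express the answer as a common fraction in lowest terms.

Consider each possible location of the prize voucher in turn.
If it is in either of lockers 1 and 3 (prior 1/3 each): locker 2 is the highest-numbered option available, probability 1; weight (1/3)·1 = 1/3 each.
If it is in locker 2 (prior 1/3): the attendant opened locker 2, so this case is ruled out; weight (1/3)·0 = 0.
The weights sum to 2/3.
So P(the prize voucher in locker 1 | the attendant opened locker 2) = (1/3) / (2/3) = 1/2.

1/2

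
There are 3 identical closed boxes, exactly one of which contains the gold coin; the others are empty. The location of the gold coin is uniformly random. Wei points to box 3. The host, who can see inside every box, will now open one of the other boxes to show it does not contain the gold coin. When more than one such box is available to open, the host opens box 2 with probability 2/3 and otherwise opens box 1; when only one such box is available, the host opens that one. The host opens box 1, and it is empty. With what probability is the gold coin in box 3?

1/4

Apply Bayes' rule, conditioning on where the gold coin actually is.
If it is in box 1 (prior 1/3): the host opened box 1, so this case is ruled out; weight (1/3)·0 = 0.
If it is in box 2 (prior 1/3): only box 1 is available, probability 1; weight (1/3)·1 = 1/3.
If it is in box 3 (prior 1/3): box 2 is available but not opened, probability 1/3; weight (1/3)·(1/3) = 1/9.
The weights sum to 4/9.
So P(the gold coin in box 3 | the host opened box 1) = (1/9) / (4/9) = 1/4.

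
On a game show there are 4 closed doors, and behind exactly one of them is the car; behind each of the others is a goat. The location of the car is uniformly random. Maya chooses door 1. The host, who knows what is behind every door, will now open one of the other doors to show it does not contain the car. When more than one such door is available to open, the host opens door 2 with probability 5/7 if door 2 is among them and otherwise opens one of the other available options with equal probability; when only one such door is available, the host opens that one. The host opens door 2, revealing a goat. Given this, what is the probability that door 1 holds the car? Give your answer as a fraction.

Condition on the true location of the car.
If it is behind any of doors 1, 3, and 4 (prior 1/4 each): door 2 is available, opened with probability 5/7; weight (1/4)·(5/7) = 5/28 each.
If it is behind door 2 (prior 1/4): the host opened door 2, so this case is ruled out; weight (1/4)·0 = 0.
The weights sum to 15/28.
So P(the car behind door 1 | the host opened door 2) = (5/28) / (15/28) = 1/3.

1/3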